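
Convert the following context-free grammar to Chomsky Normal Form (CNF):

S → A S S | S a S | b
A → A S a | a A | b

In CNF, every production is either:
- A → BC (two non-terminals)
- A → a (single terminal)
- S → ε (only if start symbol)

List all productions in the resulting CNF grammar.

TA → a; S → b; A → b; S → A X0; X0 → S S; S → S X1; X1 → TA S; A → A X2; X2 → S TA; A → TA A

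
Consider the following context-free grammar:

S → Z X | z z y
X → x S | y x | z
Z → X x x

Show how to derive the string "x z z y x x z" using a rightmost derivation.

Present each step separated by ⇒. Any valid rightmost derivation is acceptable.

S ⇒ Z X ⇒ Z z ⇒ X x x z ⇒ x S x x z ⇒ x z z y x x z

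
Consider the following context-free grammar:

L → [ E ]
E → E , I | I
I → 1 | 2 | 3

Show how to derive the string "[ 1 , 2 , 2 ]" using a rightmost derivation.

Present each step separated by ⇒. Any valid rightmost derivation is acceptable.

L ⇒ [ E ] ⇒ [ E , I ] ⇒ [ E , 2 ] ⇒ [ E , I , 2 ] ⇒ [ E , 2 , 2 ] ⇒ [ I , 2 , 2 ] ⇒ [ 1 , 2 , 2 ]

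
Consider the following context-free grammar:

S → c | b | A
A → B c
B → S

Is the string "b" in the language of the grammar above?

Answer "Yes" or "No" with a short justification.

Yes - a valid derivation exists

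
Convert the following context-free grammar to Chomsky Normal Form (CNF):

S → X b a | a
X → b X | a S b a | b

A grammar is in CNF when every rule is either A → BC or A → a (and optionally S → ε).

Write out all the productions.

TB → b; TA → a; S → a; X → b; S → X X0; X0 → TB TA; X → TB X; X → TA X1; X1 → S X2; X2 → TB TA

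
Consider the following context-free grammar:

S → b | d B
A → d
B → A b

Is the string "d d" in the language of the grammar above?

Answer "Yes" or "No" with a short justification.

No - no valid derivation exists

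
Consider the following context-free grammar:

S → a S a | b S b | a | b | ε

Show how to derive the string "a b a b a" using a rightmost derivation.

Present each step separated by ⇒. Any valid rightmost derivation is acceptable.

S ⇒ a S a ⇒ a b S b a ⇒ a b a b a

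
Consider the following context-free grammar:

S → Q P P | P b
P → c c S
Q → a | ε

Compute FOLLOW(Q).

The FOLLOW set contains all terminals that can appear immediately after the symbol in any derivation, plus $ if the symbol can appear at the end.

We compute FOLLOW(Q) using the standard algorithm.
FOLLOW(S) starts with {$}.
FIRST(P) = {c}
FIRST(Q) = {a, ε}
FIRST(S) = {a, c}
FOLLOW(P) = {$, b, c}
FOLLOW(Q) = {c}
FOLLOW(S) = {$, b, c}
Therefore, FOLLOW(Q) = {c}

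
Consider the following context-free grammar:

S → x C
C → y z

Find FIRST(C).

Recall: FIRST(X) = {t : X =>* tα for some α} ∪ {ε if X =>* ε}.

We compute FIRST(C) using the standard algorithm.
FIRST(C) = {y}
FIRST(S) = {x}
Therefore, FIRST(C) = {y}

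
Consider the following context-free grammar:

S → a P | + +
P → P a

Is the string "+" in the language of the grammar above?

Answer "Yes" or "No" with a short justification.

No - no valid derivation exists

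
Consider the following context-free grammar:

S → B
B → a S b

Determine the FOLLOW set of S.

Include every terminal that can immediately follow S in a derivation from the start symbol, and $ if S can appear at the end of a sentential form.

We compute FOLLOW(S) using the standard algorithm.
FOLLOW(S) starts with {$}.
FIRST(B) = {a}
FIRST(S) = {a}
FOLLOW(B) = {$, b}
FOLLOW(S) = {$, b}
Therefore, FOLLOW(S) = {$, b}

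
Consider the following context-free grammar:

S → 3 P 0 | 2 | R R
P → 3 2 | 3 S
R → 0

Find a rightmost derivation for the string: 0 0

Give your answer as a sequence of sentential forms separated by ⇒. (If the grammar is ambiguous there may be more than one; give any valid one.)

S ⇒ R R ⇒ R 0 ⇒ 0 0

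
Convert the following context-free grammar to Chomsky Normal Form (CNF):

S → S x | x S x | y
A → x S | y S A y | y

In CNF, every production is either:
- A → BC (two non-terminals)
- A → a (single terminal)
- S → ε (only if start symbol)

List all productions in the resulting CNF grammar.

TX → x; S → y; TY → y; A → y; S → S TX; S → TX X0; X0 → S TX; A → TX S; A → TY X1; X1 → S X2; X2 → A TY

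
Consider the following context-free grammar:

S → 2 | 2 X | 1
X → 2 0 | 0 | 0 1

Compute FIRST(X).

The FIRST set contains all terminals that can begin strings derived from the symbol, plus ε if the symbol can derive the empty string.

We compute FIRST(X) using the standard algorithm.
FIRST(S) = {1, 2}
FIRST(X) = {0, 2}
Therefore, FIRST(X) = {0, 2}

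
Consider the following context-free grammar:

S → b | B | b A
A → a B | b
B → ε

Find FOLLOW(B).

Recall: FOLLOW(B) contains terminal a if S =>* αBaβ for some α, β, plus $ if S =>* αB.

We compute FOLLOW(B) using the standard algorithm.
FOLLOW(S) starts with {$}.
FIRST(A) = {a, b}
FIRST(B) = {ε}
FIRST(S) = {b, ε}
FOLLOW(A) = {$}
FOLLOW(B) = {$}
FOLLOW(S) = {$}
Therefore, FOLLOW(B) = {$}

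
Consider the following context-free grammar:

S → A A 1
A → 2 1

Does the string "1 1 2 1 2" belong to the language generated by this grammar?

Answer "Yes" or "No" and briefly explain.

No - no valid derivation exists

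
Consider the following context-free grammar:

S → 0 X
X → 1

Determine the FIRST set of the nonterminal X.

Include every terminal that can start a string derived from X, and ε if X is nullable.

We compute FIRST(X) using the standard algorithm.
FIRST(S) = {0}
FIRST(X) = {1}
Therefore, FIRST(X) = {1}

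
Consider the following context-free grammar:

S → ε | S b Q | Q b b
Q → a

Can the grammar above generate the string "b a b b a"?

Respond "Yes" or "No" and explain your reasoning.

No - no valid derivation exists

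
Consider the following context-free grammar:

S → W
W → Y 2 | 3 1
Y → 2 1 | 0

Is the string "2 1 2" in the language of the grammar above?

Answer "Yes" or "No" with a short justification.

Yes - a valid derivation exists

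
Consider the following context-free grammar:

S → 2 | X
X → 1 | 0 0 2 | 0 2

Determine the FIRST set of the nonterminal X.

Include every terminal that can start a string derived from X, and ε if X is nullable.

We compute FIRST(X) using the standard algorithm.
FIRST(S) = {0, 1, 2}
FIRST(X) = {0, 1}
Therefore, FIRST(X) = {0, 1}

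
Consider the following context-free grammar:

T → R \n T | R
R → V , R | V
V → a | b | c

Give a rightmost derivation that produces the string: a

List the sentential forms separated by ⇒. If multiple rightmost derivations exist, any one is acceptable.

T ⇒ R ⇒ V ⇒ a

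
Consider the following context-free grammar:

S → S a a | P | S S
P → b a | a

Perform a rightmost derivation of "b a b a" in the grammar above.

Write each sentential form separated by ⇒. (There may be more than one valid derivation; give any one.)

S ⇒ S S ⇒ S P ⇒ S b a ⇒ P b a ⇒ b a b a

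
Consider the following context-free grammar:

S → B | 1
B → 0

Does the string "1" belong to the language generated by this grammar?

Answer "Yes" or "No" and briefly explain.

Yes - a valid derivation exists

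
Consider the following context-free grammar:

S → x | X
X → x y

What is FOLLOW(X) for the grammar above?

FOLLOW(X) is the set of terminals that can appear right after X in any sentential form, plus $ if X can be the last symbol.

We compute FOLLOW(X) using the standard algorithm.
FOLLOW(S) starts with {$}.
FIRST(S) = {x}
FIRST(X) = {x}
FOLLOW(S) = {$}
FOLLOW(X) = {$}
Therefore, FOLLOW(X) = {$}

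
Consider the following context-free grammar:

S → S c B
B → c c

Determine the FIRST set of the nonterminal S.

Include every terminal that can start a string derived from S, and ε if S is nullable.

We compute FIRST(S) using the standard algorithm.
FIRST(B) = {c}
FIRST(S) = {}
Therefore, FIRST(S) = {}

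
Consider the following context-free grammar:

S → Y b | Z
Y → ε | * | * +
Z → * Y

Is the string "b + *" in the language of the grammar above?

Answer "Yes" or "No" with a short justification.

No - no valid derivation exists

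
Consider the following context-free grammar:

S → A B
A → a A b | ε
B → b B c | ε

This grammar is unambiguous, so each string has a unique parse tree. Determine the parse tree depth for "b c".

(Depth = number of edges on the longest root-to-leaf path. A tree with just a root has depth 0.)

3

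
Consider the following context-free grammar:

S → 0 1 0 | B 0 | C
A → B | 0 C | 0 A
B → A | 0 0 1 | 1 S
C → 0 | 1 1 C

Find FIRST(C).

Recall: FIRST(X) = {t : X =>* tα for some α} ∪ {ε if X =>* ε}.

We compute FIRST(C) using the standard algorithm.
FIRST(A) = {0, 1}
FIRST(B) = {0, 1}
FIRST(C) = {0, 1}
FIRST(S) = {0, 1}
Therefore, FIRST(C) = {0, 1}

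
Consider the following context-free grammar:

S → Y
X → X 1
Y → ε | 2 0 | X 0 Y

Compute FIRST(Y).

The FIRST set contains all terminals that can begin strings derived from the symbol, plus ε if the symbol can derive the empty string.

We compute FIRST(Y) using the standard algorithm.
FIRST(S) = {2, ε}
FIRST(X) = {}
FIRST(Y) = {2, ε}
Therefore, FIRST(Y) = {2, ε}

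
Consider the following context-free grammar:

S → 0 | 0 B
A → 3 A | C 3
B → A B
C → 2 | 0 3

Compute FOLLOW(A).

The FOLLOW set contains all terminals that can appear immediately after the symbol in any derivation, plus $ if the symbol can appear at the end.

We compute FOLLOW(A) using the standard algorithm.
FOLLOW(S) starts with {$}.
FIRST(A) = {0, 2, 3}
FIRST(B) = {0, 2, 3}
FIRST(C) = {0, 2}
FIRST(S) = {0}
FOLLOW(A) = {0, 2, 3}
FOLLOW(B) = {$}
FOLLOW(C) = {3}
FOLLOW(S) = {$}
Therefore, FOLLOW(A) = {0, 2, 3}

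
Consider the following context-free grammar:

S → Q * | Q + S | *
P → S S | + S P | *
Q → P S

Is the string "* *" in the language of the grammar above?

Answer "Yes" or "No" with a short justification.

No - no valid derivation exists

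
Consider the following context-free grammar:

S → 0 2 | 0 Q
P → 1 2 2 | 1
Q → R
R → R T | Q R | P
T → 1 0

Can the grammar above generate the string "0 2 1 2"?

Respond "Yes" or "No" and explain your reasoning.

No - no valid derivation exists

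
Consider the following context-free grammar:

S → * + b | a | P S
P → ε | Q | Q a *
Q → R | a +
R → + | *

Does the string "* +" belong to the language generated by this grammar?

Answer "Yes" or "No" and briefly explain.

No - no valid derivation exists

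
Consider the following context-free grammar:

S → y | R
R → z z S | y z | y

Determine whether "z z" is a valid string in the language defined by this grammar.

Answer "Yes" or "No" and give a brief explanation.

No - no valid derivation exists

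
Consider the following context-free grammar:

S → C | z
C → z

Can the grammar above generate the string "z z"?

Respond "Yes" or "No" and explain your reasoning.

No - no valid derivation exists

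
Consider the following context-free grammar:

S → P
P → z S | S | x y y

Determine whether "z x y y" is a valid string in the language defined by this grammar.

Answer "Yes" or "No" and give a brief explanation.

Yes - a valid derivation exists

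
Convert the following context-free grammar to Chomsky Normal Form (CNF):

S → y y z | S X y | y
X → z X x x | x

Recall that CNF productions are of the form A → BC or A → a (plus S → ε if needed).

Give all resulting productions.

TY → y; TZ → z; S → y; TX → x; X → x; S → TY X0; X0 → TY TZ; S → S X1; X1 → X TY; X → TZ X2; X2 → X X3; X3 → TX TX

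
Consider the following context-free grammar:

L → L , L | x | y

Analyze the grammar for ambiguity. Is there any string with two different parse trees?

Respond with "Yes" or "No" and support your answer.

Yes - the string 'x , y , x , x , y' has two distinct parse trees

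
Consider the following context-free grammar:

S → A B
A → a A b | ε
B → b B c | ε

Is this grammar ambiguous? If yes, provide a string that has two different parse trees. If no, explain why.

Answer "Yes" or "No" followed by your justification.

No - the grammar is unambiguous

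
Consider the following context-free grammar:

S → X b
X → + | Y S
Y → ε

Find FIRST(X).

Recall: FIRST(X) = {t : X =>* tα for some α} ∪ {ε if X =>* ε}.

We compute FIRST(X) using the standard algorithm.
FIRST(S) = {+}
FIRST(X) = {+}
FIRST(Y) = {ε}
Therefore, FIRST(X) = {+}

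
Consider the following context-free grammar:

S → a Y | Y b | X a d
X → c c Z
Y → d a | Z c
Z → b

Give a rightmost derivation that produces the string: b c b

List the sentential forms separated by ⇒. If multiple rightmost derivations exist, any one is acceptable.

S ⇒ Y b ⇒ Z c b ⇒ b c b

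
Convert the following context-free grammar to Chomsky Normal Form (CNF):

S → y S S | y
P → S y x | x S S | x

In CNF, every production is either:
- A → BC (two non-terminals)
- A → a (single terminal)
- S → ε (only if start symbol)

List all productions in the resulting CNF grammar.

TY → y; S → y; TX → x; P → x; S → TY X0; X0 → S S; P → S X1; X1 → TY TX; P → TX X2; X2 → S S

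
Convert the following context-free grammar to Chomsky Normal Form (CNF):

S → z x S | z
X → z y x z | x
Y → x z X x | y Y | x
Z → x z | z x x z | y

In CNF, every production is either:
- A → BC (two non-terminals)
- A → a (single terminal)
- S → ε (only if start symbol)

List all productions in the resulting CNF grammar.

TZ → z; TX → x; S → z; TY → y; X → x; Y → x; Z → y; S → TZ X0; X0 → TX S; X → TZ X1; X1 → TY X2; X2 → TX TZ; Y → TX X3; X3 → TZ X4; X4 → X TX; Y → TY Y; Z → TX TZ; Z → TZ X5; X5 → TX X6; X6 → TX TZ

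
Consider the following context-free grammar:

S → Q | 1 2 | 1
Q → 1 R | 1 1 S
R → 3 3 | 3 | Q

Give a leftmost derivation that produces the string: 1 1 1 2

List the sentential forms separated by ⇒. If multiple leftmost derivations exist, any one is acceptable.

S ⇒ Q ⇒ 1 1 S ⇒ 1 1 1 2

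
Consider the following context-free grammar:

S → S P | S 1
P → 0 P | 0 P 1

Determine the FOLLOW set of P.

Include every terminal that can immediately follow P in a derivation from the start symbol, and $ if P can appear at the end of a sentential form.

We compute FOLLOW(P) using the standard algorithm.
FOLLOW(S) starts with {$}.
FIRST(P) = {0}
FIRST(S) = {}
FOLLOW(P) = {$, 0, 1}
FOLLOW(S) = {$, 0, 1}
Therefore, FOLLOW(P) = {$, 0, 1}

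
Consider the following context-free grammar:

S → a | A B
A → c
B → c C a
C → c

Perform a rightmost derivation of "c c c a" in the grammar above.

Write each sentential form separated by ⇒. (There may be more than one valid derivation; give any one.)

S ⇒ A B ⇒ A c C a ⇒ A c c a ⇒ c c c a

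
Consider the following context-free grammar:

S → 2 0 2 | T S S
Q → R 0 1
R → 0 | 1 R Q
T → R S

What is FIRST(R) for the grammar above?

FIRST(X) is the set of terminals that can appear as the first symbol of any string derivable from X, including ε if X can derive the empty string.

We compute FIRST(R) using the standard algorithm.
FIRST(Q) = {0, 1}
FIRST(R) = {0, 1}
FIRST(S) = {0, 1, 2}
FIRST(T) = {0, 1}
Therefore, FIRST(R) = {0, 1}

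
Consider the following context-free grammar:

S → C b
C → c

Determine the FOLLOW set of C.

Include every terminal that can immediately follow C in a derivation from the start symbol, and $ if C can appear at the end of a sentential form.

We compute FOLLOW(C) using the standard algorithm.
FOLLOW(S) starts with {$}.
FIRST(C) = {c}
FIRST(S) = {c}
FOLLOW(C) = {b}
FOLLOW(S) = {$}
Therefore, FOLLOW(C) = {b}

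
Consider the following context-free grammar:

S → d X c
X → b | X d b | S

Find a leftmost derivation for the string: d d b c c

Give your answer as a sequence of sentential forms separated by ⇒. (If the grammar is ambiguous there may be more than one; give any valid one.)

S ⇒ d X c ⇒ d S c ⇒ d d X c c ⇒ d d b c c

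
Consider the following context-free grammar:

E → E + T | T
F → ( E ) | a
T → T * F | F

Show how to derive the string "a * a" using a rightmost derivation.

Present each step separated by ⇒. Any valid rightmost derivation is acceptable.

E ⇒ T ⇒ T * F ⇒ T * a ⇒ F * a ⇒ a * a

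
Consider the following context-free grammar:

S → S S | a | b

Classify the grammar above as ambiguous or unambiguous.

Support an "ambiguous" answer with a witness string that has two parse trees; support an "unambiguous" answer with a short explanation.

Ambiguous - the string 'a b a a' has two distinct parse trees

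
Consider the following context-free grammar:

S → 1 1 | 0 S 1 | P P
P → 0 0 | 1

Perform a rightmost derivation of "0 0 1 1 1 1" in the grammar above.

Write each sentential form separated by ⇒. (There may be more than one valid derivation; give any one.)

S ⇒ 0 S 1 ⇒ 0 0 S 1 1 ⇒ 0 0 1 1 1 1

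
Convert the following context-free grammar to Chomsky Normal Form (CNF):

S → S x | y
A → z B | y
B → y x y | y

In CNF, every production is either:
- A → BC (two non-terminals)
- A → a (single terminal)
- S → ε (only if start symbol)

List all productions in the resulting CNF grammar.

TX → x; S → y; TZ → z; A → y; TY → y; B → y; S → S TX; A → TZ B; B → TY X0; X0 → TX TY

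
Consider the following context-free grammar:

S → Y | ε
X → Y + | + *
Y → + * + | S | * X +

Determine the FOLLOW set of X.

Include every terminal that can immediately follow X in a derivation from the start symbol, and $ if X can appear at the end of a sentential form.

We compute FOLLOW(X) using the standard algorithm.
FOLLOW(S) starts with {$}.
FIRST(S) = {*, +, ε}
FIRST(X) = {*, +}
FIRST(Y) = {*, +, ε}
FOLLOW(S) = {$, +}
FOLLOW(X) = {+}
FOLLOW(Y) = {$, +}
Therefore, FOLLOW(X) = {+}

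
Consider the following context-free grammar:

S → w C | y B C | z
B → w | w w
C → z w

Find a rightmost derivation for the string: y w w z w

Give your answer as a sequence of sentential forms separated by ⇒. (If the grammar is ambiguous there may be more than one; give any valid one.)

S ⇒ y B C ⇒ y B z w ⇒ y w w z w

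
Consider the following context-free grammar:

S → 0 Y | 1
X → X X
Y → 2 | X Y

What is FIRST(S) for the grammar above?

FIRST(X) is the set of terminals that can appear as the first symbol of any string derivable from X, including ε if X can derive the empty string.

We compute FIRST(S) using the standard algorithm.
FIRST(S) = {0, 1}
FIRST(X) = {}
FIRST(Y) = {2}
Therefore, FIRST(S) = {0, 1}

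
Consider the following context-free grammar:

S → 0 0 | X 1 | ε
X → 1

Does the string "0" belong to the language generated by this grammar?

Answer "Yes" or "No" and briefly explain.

No - no valid derivation exists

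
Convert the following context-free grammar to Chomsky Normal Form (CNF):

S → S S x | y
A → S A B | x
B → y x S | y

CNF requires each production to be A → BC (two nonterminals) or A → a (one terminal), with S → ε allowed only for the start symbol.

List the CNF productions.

TX → x; S → y; A → x; TY → y; B → y; S → S X0; X0 → S TX; A → S X1; X1 → A B; B → TY X2; X2 → TX S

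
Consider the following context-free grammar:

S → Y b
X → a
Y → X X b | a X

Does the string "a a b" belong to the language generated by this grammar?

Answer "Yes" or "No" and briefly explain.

Yes - a valid derivation exists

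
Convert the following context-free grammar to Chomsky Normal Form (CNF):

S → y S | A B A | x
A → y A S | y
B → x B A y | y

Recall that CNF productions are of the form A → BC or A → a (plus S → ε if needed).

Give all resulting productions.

TY → y; S → x; A → y; TX → x; B → y; S → TY S; S → A X0; X0 → B A; A → TY X1; X1 → A S; B → TX X2; X2 → B X3; X3 → A TY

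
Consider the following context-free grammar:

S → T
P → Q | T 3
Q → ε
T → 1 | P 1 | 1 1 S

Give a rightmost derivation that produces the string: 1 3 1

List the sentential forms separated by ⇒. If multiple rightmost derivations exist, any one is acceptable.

S ⇒ T ⇒ P 1 ⇒ T 3 1 ⇒ 1 3 1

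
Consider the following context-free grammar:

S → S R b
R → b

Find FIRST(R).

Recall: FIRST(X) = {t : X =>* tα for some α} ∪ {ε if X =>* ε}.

We compute FIRST(R) using the standard algorithm.
FIRST(R) = {b}
FIRST(S) = {}
Therefore, FIRST(R) = {b}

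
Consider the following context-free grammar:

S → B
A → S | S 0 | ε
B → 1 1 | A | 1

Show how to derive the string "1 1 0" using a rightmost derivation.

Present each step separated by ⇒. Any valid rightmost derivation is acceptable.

S ⇒ B ⇒ A ⇒ S 0 ⇒ B 0 ⇒ 1 1 0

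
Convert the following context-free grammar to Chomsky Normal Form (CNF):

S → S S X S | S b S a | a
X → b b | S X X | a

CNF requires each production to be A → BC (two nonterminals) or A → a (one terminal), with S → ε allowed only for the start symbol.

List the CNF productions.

TB → b; TA → a; S → a; X → a; S → S X0; X0 → S X1; X1 → X S; S → S X2; X2 → TB X3; X3 → S TA; X → TB TB; X → S X4; X4 → X X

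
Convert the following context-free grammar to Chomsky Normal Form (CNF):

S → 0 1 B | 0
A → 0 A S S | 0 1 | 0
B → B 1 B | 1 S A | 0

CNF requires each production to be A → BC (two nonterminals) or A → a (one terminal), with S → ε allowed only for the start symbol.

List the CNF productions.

T0 → 0; T1 → 1; S → 0; A → 0; B → 0; S → T0 X0; X0 → T1 B; A → T0 X1; X1 → A X2; X2 → S S; A → T0 T1; B → B X3; X3 → T1 B; B → T1 X4; X4 → S A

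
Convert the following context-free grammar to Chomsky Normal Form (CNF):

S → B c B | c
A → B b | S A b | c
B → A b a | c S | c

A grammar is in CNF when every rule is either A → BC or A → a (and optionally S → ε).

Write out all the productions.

TC → c; S → c; TB → b; A → c; TA → a; B → c; S → B X0; X0 → TC B; A → B TB; A → S X1; X1 → A TB; B → A X2; X2 → TB TA; B → TC S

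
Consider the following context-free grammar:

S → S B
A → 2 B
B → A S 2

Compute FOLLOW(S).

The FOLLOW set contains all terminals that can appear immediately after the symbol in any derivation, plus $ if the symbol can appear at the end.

We compute FOLLOW(S) using the standard algorithm.
FOLLOW(S) starts with {$}.
FIRST(A) = {2}
FIRST(B) = {2}
FIRST(S) = {}
FOLLOW(A) = {}
FOLLOW(B) = {$, 2}
FOLLOW(S) = {$, 2}
Therefore, FOLLOW(S) = {$, 2}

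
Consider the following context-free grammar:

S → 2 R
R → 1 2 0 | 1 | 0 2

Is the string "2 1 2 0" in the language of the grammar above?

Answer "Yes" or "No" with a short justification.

Yes - a valid derivation exists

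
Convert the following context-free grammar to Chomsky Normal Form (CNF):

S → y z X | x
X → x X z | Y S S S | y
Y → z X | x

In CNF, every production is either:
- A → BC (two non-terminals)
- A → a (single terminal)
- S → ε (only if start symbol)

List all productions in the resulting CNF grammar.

TY → y; TZ → z; S → x; TX → x; X → y; Y → x; S → TY X0; X0 → TZ X; X → TX X1; X1 → X TZ; X → Y X2; X2 → S X3; X3 → S S; Y → TZ X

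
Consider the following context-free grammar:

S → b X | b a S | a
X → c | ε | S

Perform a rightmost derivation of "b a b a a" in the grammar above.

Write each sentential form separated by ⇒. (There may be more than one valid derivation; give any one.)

S ⇒ b a S ⇒ b a b a S ⇒ b a b a a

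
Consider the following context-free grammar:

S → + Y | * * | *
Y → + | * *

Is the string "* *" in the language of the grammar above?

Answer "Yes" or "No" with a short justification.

Yes - a valid derivation exists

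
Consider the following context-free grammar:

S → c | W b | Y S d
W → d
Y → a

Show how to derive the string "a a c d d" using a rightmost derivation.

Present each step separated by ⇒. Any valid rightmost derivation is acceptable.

S ⇒ Y S d ⇒ Y Y S d d ⇒ Y Y c d d ⇒ Y a c d d ⇒ a a c d d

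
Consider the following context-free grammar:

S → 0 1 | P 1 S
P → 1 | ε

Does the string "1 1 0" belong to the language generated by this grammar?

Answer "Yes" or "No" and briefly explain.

No - no valid derivation exists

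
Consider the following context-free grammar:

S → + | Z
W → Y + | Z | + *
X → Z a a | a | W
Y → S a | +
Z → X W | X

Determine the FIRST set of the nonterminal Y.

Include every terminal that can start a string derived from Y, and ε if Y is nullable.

We compute FIRST(Y) using the standard algorithm.
FIRST(S) = {+, a}
FIRST(W) = {+, a}
FIRST(X) = {+, a}
FIRST(Y) = {+, a}
FIRST(Z) = {+, a}
Therefore, FIRST(Y) = {+, a}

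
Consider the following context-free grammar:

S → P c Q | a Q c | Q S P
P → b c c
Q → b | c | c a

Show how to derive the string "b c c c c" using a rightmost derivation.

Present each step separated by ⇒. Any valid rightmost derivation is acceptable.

S ⇒ P c Q ⇒ P c c ⇒ b c c c c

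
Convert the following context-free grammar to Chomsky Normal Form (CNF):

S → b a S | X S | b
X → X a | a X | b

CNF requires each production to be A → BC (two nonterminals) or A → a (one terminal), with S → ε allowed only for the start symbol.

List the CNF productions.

TB → b; TA → a; S → b; X → b; S → TB X0; X0 → TA S; S → X S; X → X TA; X → TA X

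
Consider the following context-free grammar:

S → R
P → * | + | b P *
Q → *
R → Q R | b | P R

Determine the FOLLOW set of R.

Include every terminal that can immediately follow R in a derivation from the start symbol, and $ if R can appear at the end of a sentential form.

We compute FOLLOW(R) using the standard algorithm.
FOLLOW(S) starts with {$}.
FIRST(P) = {*, +, b}
FIRST(Q) = {*}
FIRST(R) = {*, +, b}
FIRST(S) = {*, +, b}
FOLLOW(P) = {*, +, b}
FOLLOW(Q) = {*, +, b}
FOLLOW(R) = {$}
FOLLOW(S) = {$}
Therefore, FOLLOW(R) = {$}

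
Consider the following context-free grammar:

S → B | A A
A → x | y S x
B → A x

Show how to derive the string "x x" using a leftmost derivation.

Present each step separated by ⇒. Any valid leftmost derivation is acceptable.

S ⇒ B ⇒ A x ⇒ x x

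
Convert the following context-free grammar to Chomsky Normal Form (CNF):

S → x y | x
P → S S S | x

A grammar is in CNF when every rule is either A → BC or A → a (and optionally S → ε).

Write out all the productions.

TX → x; TY → y; S → x; P → x; S → TX TY; P → S X0; X0 → S S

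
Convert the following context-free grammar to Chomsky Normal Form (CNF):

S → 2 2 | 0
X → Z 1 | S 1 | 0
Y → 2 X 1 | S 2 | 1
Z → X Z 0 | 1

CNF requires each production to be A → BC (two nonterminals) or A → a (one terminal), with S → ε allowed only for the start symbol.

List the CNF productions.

T2 → 2; S → 0; T1 → 1; X → 0; Y → 1; T0 → 0; Z → 1; S → T2 T2; X → Z T1; X → S T1; Y → T2 X0; X0 → X T1; Y → S T2; Z → X X1; X1 → Z T0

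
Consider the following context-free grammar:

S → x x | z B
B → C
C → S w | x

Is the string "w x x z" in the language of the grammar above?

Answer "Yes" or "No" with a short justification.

No - no valid derivation exists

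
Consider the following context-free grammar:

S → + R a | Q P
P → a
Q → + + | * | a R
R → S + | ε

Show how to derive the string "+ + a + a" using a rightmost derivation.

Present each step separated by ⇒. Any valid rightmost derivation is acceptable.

S ⇒ + R a ⇒ + S + a ⇒ + + R a + a ⇒ + + a + a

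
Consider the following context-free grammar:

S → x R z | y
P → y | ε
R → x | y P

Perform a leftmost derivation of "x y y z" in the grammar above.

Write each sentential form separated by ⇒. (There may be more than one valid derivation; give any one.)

S ⇒ x R z ⇒ x y P z ⇒ x y y z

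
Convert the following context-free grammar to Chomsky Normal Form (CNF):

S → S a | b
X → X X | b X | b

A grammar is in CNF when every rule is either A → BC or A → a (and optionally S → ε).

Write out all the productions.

TA → a; S → b; TB → b; X → b; S → S TA; X → X X; X → TB X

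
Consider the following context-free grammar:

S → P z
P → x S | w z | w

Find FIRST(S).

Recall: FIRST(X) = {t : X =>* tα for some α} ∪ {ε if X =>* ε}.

We compute FIRST(S) using the standard algorithm.
FIRST(P) = {w, x}
FIRST(S) = {w, x}
Therefore, FIRST(S) = {w, x}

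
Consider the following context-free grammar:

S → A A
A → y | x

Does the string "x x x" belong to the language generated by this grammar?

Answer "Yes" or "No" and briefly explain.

No - no valid derivation exists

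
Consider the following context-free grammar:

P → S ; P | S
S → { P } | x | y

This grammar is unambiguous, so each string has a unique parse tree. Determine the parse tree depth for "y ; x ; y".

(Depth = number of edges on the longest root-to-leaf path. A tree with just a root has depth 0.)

4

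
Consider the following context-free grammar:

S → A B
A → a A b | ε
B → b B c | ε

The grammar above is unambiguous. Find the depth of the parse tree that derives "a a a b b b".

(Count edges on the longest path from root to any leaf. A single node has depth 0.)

5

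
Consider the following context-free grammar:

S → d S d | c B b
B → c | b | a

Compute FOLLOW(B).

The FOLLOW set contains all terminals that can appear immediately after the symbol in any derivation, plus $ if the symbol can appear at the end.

We compute FOLLOW(B) using the standard algorithm.
FOLLOW(S) starts with {$}.
FIRST(B) = {a, b, c}
FIRST(S) = {c, d}
FOLLOW(B) = {b}
FOLLOW(S) = {$, d}
Therefore, FOLLOW(B) = {b}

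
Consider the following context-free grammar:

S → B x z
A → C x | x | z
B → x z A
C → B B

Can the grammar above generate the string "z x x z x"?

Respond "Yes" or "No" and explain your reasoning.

No - no valid derivation exists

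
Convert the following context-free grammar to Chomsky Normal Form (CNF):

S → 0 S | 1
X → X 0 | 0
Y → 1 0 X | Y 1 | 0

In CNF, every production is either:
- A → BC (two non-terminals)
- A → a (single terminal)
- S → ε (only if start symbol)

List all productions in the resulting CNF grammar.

T0 → 0; S → 1; X → 0; T1 → 1; Y → 0; S → T0 S; X → X T0; Y → T1 X0; X0 → T0 X; Y → Y T1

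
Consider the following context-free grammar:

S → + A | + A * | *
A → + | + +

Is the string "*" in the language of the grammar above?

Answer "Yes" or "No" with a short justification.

Yes - a valid derivation exists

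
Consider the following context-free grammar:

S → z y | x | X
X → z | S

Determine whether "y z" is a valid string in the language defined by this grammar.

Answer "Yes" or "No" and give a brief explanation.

No - no valid derivation exists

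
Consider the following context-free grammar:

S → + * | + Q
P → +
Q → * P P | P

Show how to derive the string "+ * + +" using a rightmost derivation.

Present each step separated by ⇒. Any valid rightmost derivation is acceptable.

S ⇒ + Q ⇒ + * P P ⇒ + * P + ⇒ + * + +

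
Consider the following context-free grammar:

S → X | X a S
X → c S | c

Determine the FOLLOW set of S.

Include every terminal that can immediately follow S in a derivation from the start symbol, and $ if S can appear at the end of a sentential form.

We compute FOLLOW(S) using the standard algorithm.
FOLLOW(S) starts with {$}.
FIRST(S) = {c}
FIRST(X) = {c}
FOLLOW(S) = {$, a}
FOLLOW(X) = {$, a}
Therefore, FOLLOW(S) = {$, a}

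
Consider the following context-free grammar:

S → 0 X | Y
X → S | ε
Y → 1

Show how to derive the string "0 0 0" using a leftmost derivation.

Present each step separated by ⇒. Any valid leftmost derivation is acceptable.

S ⇒ 0 X ⇒ 0 S ⇒ 0 0 X ⇒ 0 0 S ⇒ 0 0 0 X ⇒ 0 0 0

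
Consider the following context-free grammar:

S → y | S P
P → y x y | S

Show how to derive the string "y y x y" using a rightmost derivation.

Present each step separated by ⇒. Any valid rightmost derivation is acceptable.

S ⇒ S P ⇒ S y x y ⇒ y y x y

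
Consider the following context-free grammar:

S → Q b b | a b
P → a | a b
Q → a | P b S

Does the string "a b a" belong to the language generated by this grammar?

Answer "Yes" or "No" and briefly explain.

No - no valid derivation exists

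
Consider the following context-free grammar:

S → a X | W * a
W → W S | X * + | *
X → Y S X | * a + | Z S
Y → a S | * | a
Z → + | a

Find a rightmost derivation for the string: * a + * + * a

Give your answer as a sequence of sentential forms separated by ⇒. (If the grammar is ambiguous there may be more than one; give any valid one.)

S ⇒ W * a ⇒ X * + * a ⇒ * a + * + * a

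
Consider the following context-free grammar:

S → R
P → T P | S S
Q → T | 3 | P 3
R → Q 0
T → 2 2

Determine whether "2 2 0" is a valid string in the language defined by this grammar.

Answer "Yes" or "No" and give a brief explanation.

Yes - a valid derivation exists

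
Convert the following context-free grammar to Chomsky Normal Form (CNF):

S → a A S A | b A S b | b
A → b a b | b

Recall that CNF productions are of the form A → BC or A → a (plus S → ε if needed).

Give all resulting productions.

TA → a; TB → b; S → b; A → b; S → TA X0; X0 → A X1; X1 → S A; S → TB X2; X2 → A X3; X3 → S TB; A → TB X4; X4 → TA TB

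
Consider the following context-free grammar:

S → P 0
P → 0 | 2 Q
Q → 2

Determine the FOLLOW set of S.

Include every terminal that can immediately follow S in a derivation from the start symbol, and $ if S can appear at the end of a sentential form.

We compute FOLLOW(S) using the standard algorithm.
FOLLOW(S) starts with {$}.
FIRST(P) = {0, 2}
FIRST(Q) = {2}
FIRST(S) = {0, 2}
FOLLOW(P) = {0}
FOLLOW(Q) = {0}
FOLLOW(S) = {$}
Therefore, FOLLOW(S) = {$}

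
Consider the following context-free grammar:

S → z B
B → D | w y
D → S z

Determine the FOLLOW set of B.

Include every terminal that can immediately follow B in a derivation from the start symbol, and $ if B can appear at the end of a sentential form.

We compute FOLLOW(B) using the standard algorithm.
FOLLOW(S) starts with {$}.
FIRST(B) = {w, z}
FIRST(D) = {z}
FIRST(S) = {z}
FOLLOW(B) = {$, z}
FOLLOW(D) = {$, z}
FOLLOW(S) = {$, z}
Therefore, FOLLOW(B) = {$, z}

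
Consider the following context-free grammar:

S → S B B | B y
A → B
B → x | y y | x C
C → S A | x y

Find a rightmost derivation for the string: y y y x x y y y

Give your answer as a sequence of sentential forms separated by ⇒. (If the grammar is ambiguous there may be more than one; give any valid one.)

S ⇒ S B B ⇒ S B y y ⇒ S x C y y ⇒ S x x y y y ⇒ B y x x y y y ⇒ y y y x x y y y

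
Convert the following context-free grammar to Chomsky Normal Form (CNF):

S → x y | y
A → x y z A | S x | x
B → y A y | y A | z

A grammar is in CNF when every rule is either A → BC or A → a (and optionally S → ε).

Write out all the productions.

TX → x; TY → y; S → y; TZ → z; A → x; B → z; S → TX TY; A → TX X0; X0 → TY X1; X1 → TZ A; A → S TX; B → TY X2; X2 → A TY; B → TY A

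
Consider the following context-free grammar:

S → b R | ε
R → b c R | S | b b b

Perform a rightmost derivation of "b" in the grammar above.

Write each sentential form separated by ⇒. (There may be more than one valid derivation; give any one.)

S ⇒ b R ⇒ b S ⇒ b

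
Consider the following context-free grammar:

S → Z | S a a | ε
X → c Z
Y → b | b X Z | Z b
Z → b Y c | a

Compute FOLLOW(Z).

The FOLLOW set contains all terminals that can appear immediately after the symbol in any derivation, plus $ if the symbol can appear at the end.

We compute FOLLOW(Z) using the standard algorithm.
FOLLOW(S) starts with {$}.
FIRST(S) = {a, b, ε}
FIRST(X) = {c}
FIRST(Y) = {a, b}
FIRST(Z) = {a, b}
FOLLOW(S) = {$, a}
FOLLOW(X) = {a, b}
FOLLOW(Y) = {c}
FOLLOW(Z) = {$, a, b, c}
Therefore, FOLLOW(Z) = {$, a, b, c}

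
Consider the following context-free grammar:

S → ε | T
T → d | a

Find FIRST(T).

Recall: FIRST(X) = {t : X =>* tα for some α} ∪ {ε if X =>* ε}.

We compute FIRST(T) using the standard algorithm.
FIRST(S) = {a, d, ε}
FIRST(T) = {a, d}
Therefore, FIRST(T) = {a, d}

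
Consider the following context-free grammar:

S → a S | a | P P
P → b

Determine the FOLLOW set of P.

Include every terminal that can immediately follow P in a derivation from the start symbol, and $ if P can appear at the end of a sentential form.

We compute FOLLOW(P) using the standard algorithm.
FOLLOW(S) starts with {$}.
FIRST(P) = {b}
FIRST(S) = {a, b}
FOLLOW(P) = {$, b}
FOLLOW(S) = {$}
Therefore, FOLLOW(P) = {$, b}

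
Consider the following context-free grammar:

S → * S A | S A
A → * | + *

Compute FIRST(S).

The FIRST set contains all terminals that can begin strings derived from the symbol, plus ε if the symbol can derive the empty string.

We compute FIRST(S) using the standard algorithm.
FIRST(A) = {*, +}
FIRST(S) = {*}
Therefore, FIRST(S) = {*}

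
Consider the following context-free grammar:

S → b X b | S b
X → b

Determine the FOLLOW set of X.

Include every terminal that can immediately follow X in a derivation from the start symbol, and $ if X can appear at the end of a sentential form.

We compute FOLLOW(X) using the standard algorithm.
FOLLOW(S) starts with {$}.
FIRST(S) = {b}
FIRST(X) = {b}
FOLLOW(S) = {$, b}
FOLLOW(X) = {b}
Therefore, FOLLOW(X) = {b}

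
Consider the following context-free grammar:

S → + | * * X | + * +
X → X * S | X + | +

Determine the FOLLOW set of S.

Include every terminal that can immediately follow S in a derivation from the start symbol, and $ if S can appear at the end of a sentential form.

We compute FOLLOW(S) using the standard algorithm.
FOLLOW(S) starts with {$}.
FIRST(S) = {*, +}
FIRST(X) = {+}
FOLLOW(S) = {$, *, +}
FOLLOW(X) = {$, *, +}
Therefore, FOLLOW(S) = {$, *, +}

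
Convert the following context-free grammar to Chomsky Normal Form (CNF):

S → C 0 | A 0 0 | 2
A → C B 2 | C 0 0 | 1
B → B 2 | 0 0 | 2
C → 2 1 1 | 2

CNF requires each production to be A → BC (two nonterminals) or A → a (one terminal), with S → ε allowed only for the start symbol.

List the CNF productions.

T0 → 0; S → 2; T2 → 2; A → 1; B → 2; T1 → 1; C → 2; S → C T0; S → A X0; X0 → T0 T0; A → C X1; X1 → B T2; A → C X2; X2 → T0 T0; B → B T2; B → T0 T0; C → T2 X3; X3 → T1 T1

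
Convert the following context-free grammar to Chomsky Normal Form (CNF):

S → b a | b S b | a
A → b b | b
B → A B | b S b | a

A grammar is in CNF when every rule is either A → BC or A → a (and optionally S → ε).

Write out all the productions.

TB → b; TA → a; S → a; A → b; B → a; S → TB TA; S → TB X0; X0 → S TB; A → TB TB; B → A B; B → TB X1; X1 → S TB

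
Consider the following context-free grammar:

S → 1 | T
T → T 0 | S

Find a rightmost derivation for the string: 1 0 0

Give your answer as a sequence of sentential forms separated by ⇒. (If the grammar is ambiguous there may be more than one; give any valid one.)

S ⇒ T ⇒ T 0 ⇒ T 0 0 ⇒ S 0 0 ⇒ 1 0 0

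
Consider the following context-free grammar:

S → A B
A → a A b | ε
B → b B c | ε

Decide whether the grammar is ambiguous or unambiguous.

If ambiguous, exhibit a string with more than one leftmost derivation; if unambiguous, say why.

Unambiguous - every string in the language has a unique leftmost derivation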